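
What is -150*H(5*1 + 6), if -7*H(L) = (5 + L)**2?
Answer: 38400/7 ≈ 5485.7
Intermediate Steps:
H(L) = -(5 + L)**2/7
-150*H(5*1 + 6) = -(-150)*(5 + (5*1 + 6))**2/7 = -(-150)*(5 + (5 + 6))**2/7 = -(-150)*(5 + 11)**2/7 = -(-150)*16**2/7 = -(-150)*256/7 = -150*(-256/7) = 38400/7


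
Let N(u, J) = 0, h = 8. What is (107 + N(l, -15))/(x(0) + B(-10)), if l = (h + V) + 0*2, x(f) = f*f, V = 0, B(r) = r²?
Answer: 107/100 ≈ 1.0700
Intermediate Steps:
x(f) = f²
l = 8 (l = (8 + 0) + 0*2 = 8 + 0 = 8)
(107 + N(l, -15))/(x(0) + B(-10)) = (107 + 0)/(0² + (-10)²) = 107/(0 + 100) = 107/100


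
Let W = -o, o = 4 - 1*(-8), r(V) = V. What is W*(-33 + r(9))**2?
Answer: -6912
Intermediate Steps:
o = 12 (o = 4 + 8 = 12)
W = -12 (W = -1*12 = -12)
W*(-33 + r(9))**2 = -12*(-33 + 9)**2 = -12*(-24)**2 = -12*576 = -6912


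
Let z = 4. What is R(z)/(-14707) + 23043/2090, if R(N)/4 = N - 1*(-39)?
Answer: 2797801/254030 ≈ 11.014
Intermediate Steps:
R(N) = 156 + 4*N (R(N) = 4*(N - 1*(-39)) = 4*(N + 39) = 4*(39 + N) = 156 + 4*N)
R(z)/(-14707) + 23043/2090 = (156 + 4*4)/(-14707) + 23043/2090 = (156 + 16)*(-1/14707) + 23043*(1/2090) = 172*(-1/14707) + 23043/2090 = -172/14707 + 23043/2090 = 2797801/254030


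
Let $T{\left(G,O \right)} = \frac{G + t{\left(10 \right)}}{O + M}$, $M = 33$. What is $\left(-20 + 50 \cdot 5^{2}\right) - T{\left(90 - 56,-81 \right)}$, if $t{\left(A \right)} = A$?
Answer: $\frac{14771}{12} \approx 1230.9$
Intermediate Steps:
$T{\left(G,O \right)} = \frac{10 + G}{33 + O}$ ($T{\left(G,O \right)} = \frac{G + 10}{O + 33} = \frac{10 + G}{33 + O}$)
$\left(-20 + 50 \cdot 5^{2}\right) - T{\left(90 - 56,-81 \right)} = \left(-20 + 50 \cdot 5^{2}\right) - \frac{10 + \left(90 - 56\right)}{33 - 81} = \left(-20 + 50 \cdot 25\right) - \frac{10 + 34}{-48} = \left(-20 + 1250\right) - \left(- \frac{1}{48}\right) 44 = 1230 - - \frac{11}{12} = 1230 + \frac{11}{12} = \frac{14771}{12}$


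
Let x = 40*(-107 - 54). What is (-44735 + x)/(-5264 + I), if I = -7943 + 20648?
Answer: -51175/7441 ≈ -6.8774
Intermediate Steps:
x = -6440 (x = 40*(-161) = -6440)
I = 12705
(-44735 + x)/(-5264 + I) = (-44735 - 6440)/(-5264 + 12705) = -51175/7441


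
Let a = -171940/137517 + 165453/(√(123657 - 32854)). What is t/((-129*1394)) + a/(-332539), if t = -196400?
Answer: 498964271971980/456855602228591 - 165453*√90803/30195538817 ≈ 1.0905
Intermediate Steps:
a = -171940/137517 + 165453*√90803/90803 (a = -171940*1/137517 + 165453/(√90803) = -171940/137517 + 165453*(√90803/90803) = -171940/137517 + 165453*√90803/90803 ≈ 547.82)
t/((-129*1394)) + a/(-332539) = -196400/((-129*1394)) + (-171940/137517 + 165453*√90803/90803)/(-332539) = -196400/(-179826) + (-171940/137517 + 165453*√90803/90803)*(-1/332539) = -196400*(-1/179826) + (171940/45729765663 - 165453*√90803/30195538817) = 98200/89913 + (171940/45729765663 - 165453*√90803/30195538817) = 498964271971980/456855602228591 - 165453*√90803/30195538817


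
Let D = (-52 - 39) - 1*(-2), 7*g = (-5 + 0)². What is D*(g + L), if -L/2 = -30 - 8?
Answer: -49573/7 ≈ -7081.9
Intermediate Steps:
g = 25/7 (g = (-5 + 0)²/7 = (⅐)*(-5)² = (⅐)*25 = 25/7 ≈ 3.5714)
L = 76 (L = -2*(-30 - 8) = -2*(-38) = 76)
D = -89 (D = -91 + 2 = -89)
D*(g + L) = -89*(25/7 + 76) = -89*557/7 = -49573/7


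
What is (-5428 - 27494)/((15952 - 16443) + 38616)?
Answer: -32922/38125 ≈ -0.86353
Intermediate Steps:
(-5428 - 27494)/((15952 - 16443) + 38616) = -32922/(-491 + 38616) = -32922/38125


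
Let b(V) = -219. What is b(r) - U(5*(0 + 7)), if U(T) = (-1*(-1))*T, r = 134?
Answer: -254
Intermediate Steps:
U(T) = T (U(T) = 1*T = T)
b(r) - U(5*(0 + 7)) = -219 - 5*(0 + 7) = -219 - 5*7 = -219 - 1*35 = -219 - 35 = -254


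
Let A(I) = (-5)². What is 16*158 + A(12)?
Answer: 2553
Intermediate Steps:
A(I) = 25
16*158 + A(12) = 16*158 + 25 = 2528 + 25 = 2553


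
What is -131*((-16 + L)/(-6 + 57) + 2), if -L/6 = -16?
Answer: -23842/51 ≈ -467.49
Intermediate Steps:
L = 96 (L = -6*(-16) = 96)
-131*((-16 + L)/(-6 + 57) + 2) = -131*((-16 + 96)/(-6 + 57) + 2) = -131*(80/51 + 2) = -131*182/51 = -23842/51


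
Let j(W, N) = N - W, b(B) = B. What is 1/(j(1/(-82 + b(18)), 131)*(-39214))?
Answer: -32/164404695 ≈ -1.9464e-7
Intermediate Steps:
1/(j(1/(-82 + b(18)), 131)*(-39214)) = 1/((131 - 1/(-82 + 18))*(-39214)) = -1/39214/(131 - 1/(-64)) = -1/39214/(131 - 1*(-1/64)) = -1/39214/(131 + 1/64) = -1/39214/(8385/64) = (64/8385)*(-1/39214) = -32/164404695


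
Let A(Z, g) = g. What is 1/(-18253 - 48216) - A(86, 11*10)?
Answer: -7311591/66469 ≈ -110.00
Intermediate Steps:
1/(-18253 - 48216) - A(86, 11*10) = 1/(-18253 - 48216) - 11*10 = 1/(-66469) - 1*110 = -1/66469 - 110 = -7311591/66469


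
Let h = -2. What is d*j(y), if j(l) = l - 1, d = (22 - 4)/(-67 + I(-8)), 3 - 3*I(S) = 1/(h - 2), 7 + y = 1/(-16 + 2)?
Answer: 108/49 ≈ 2.2041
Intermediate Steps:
y = -99/14 (y = -7 + 1/(-16 + 2) = -7 + 1/(-14) = -7 - 1/14 = -99/14 ≈ -7.0714)
I(S) = 13/12 (I(S) = 1 - 1/(3*(-2 - 2)) = 1 - ⅓/(-4) = 1 - ⅓*(-¼) = 1 + 1/12 = 13/12)
d = -216/791 (d = (22 - 4)/(-67 + 13/12) = 18/(-791/12) = 18*(-12/791) = -216/791 ≈ -0.27307)
j(l) = -1 + l
d*j(y) = -216*(-1 - 99/14)/791 = -216/791*(-113/14) = 108/49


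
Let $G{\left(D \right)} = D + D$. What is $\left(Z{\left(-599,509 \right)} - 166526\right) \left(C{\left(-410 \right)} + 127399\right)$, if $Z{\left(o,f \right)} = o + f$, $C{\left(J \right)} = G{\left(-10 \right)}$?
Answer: $-21223379464$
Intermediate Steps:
$G{\left(D \right)} = 2 D$
$C{\left(J \right)} = -20$ ($C{\left(J \right)} = 2 \left(-10\right) = -20$)
$Z{\left(o,f \right)} = f + o$
$\left(Z{\left(-599,509 \right)} - 166526\right) \left(C{\left(-410 \right)} + 127399\right) = \left(\left(509 - 599\right) - 166526\right) \left(-20 + 127399\right) = \left(-90 - 166526\right) 127379 = \left(-166616\right) 127379 = -21223379464$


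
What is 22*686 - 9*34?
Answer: 14786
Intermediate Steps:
22*686 - 9*34 = 15092 - 306 = 14786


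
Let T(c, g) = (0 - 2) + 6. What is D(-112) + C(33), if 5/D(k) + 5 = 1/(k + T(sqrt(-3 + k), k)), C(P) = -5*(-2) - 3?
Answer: 3247/541 ≈ 6.0018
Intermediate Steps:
C(P) = 7 (C(P) = 10 - 3 = 7)
T(c, g) = 4 (T(c, g) = -2 + 6 = 4)
D(k) = 5/(-5 + 1/(4 + k)) (D(k) = 5/(-5 + 1/(k + 4)) = 5/(-5 + 1/(4 + k)))
D(-112) + C(33) = 5*(-4 - 1*(-112))/(19 + 5*(-112)) + 7 = 5*(-4 + 112)/(19 - 560) + 7 = 5*108/(-541) + 7 = 5*(-1/541)*108 + 7 = -540/541 + 7 = 3247/541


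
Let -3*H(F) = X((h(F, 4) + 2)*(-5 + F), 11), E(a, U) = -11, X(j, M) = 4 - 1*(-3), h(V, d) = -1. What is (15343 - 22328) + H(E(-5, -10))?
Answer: -20962/3 ≈ -6987.3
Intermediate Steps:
X(j, M) = 7 (X(j, M) = 4 + 3 = 7)
H(F) = -7/3 (H(F) = -⅓*7 = -7/3)
(15343 - 22328) + H(E(-5, -10)) = (15343 - 22328) - 7/3 = -6985 - 7/3 = -20962/3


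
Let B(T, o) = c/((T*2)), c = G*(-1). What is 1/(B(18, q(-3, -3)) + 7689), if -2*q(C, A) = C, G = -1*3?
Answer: 12/92269 ≈ 0.00013005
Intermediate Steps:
G = -3
q(C, A) = -C/2
c = 3 (c = -3*(-1) = 3)
B(T, o) = 3/(2*T) (B(T, o) = 3/((T*2)) = 3/((2*T)) = 3*(1/(2*T)) = 3/(2*T))
1/(B(18, q(-3, -3)) + 7689) = 1/((3/2)/18 + 7689) = 1/((3/2)*(1/18) + 7689) = 1/(1/12 + 7689) = 1/(92269/12) = 12/92269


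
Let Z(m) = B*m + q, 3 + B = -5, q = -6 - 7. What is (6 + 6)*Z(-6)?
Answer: 420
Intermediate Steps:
q = -13
B = -8 (B = -3 - 5 = -8)
Z(m) = -13 - 8*m (Z(m) = -8*m - 13 = -13 - 8*m)
(6 + 6)*Z(-6) = (6 + 6)*(-13 - 8*(-6)) = 12*(-13 + 48) = 12*35 = 420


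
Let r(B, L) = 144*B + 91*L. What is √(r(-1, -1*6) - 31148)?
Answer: I*√31838 ≈ 178.43*I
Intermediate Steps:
r(B, L) = 91*L + 144*B
√(r(-1, -1*6) - 31148) = √((91*(-1*6) + 144*(-1)) - 31148) = √((91*(-6) - 144) - 31148) = √((-546 - 144) - 31148) = √(-690 - 31148) = √(-31838) = I*√31838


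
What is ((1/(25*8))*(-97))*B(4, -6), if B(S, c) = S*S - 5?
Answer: -1067/200 ≈ -5.3350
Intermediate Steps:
B(S, c) = -5 + S² (B(S, c) = S² - 5 = -5 + S²)
((1/(25*8))*(-97))*B(4, -6) = ((1/(25*8))*(-97))*(-5 + 4²) = (((1/25)*(⅛))*(-97))*(-5 + 16) = ((1/200)*(-97))*11 = -97/200*11 = -1067/200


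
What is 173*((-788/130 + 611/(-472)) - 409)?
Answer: -2209867919/30680 ≈ -72030.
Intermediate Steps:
173*((-788/130 + 611/(-472)) - 409) = 173*((-788*1/130 + 611*(-1/472)) - 409) = 173*((-394/65 - 611/472) - 409) = 173*(-225683/30680 - 409) = 173*(-12773803/30680) = -2209867919/30680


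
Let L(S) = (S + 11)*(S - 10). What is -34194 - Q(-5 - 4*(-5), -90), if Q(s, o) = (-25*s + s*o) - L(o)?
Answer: -24569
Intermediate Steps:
L(S) = (-10 + S)*(11 + S) (L(S) = (11 + S)*(-10 + S) = (-10 + S)*(11 + S))
Q(s, o) = 110 - o - o² - 25*s + o*s (Q(s, o) = (-25*s + s*o) - (-110 + o + o²) = (-25*s + o*s) + (110 - o - o²) = 110 - o - o² - 25*s + o*s)
-34194 - Q(-5 - 4*(-5), -90) = -34194 - (110 - 1*(-90) - 1*(-90)² - 25*(-5 - 4*(-5)) - 90*(-5 - 4*(-5))) = -34194 - (110 + 90 - 1*8100 - 25*(-5 + 20) - 90*(-5 + 20)) = -34194 - (110 + 90 - 8100 - 25*15 - 90*15) = -34194 - (110 + 90 - 8100 - 375 - 1350) = -34194 - 1*(-9625) = -34194 + 9625 = -24569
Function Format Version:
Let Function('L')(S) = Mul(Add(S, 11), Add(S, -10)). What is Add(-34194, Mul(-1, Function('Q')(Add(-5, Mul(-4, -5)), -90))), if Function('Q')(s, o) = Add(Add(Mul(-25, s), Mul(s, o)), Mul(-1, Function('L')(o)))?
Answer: -24569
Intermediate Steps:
Function('L')(S) = Mul(Add(-10, S), Add(11, S)) (Function('L')(S) = Mul(Add(11, S), Add(-10, S)) = Mul(Add(-10, S), Add(11, S)))
Function('Q')(s, o) = Add(110, Mul(-1, o), Mul(-1, Pow(o, 2)), Mul(-25, s), Mul(o, s)) (Function('Q')(s, o) = Add(Add(Mul(-25, s), Mul(s, o)), Mul(-1, Add(-110, o, Pow(o, 2)))) = Add(Add(Mul(-25, s), Mul(o, s)), Add(110, Mul(-1, o), Mul(-1, Pow(o, 2)))) = Add(110, Mul(-1, o), Mul(-1, Pow(o, 2)), Mul(-25, s), Mul(o, s)))
Add(-34194, Mul(-1, Function('Q')(Add(-5, Mul(-4, -5)), -90))) = Add(-34194, Mul(-1, Add(110, Mul(-1, -90), Mul(-1, Pow(-90, 2)), Mul(-25, Add(-5, Mul(-4, -5))), Mul(-90, Add(-5, Mul(-4, -5)))))) = Add(-34194, Mul(-1, Add(110, 90, Mul(-1, 8100), Mul(-25, Add(-5, 20)), Mul(-90, Add(-5, 20))))) = Add(-34194, Mul(-1, Add(110, 90, -8100, Mul(-25, 15), Mul(-90, 15)))) = Add(-34194, Mul(-1, Add(110, 90, -8100, -375, -1350))) = Add(-34194, Mul(-1, -9625)) = Add(-34194, 9625) = -24569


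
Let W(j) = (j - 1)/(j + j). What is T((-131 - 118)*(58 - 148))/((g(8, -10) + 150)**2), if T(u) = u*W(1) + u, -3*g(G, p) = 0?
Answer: 249/250 ≈ 0.99600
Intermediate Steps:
g(G, p) = 0 (g(G, p) = -1/3*0 = 0)
W(j) = (-1 + j)/(2*j) (W(j) = (-1 + j)/((2*j)) = (-1 + j)*(1/(2*j)) = (-1 + j)/(2*j))
T(u) = u (T(u) = u*((1/2)*(-1 + 1)/1) + u = u*((1/2)*1*0) + u = u*0 + u = 0 + u = u)
T((-131 - 118)*(58 - 148))/((g(8, -10) + 150)**2) = ((-131 - 118)*(58 - 148))/((0 + 150)**2) = (-249*(-90))/(150**2) = 22410/22500 = 22410*(1/22500) = 249/250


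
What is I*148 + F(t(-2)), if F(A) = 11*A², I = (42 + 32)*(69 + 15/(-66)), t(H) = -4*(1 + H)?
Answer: 8287124/11 ≈ 7.5338e+5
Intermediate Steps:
t(H) = -4 - 4*H
I = 55981/11 (I = 74*(69 + 15*(-1/66)) = 74*(69 - 5/22) = 74*(1513/22) = 55981/11 ≈ 5089.2)
I*148 + F(t(-2)) = (55981/11)*148 + 11*(-4 - 4*(-2))² = 8285188/11 + 11*(-4 + 8)² = 8285188/11 + 11*4² = 8285188/11 + 11*16 = 8285188/11 + 176 = 8287124/11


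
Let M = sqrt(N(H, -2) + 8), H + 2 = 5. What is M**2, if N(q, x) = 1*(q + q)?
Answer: 14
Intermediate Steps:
H = 3 (H = -2 + 5 = 3)
N(q, x) = 2*q (N(q, x) = 1*(2*q) = 2*q)
M = sqrt(14) (M = sqrt(2*3 + 8) = sqrt(6 + 8) = sqrt(14) ≈ 3.7417)
M**2 = (sqrt(14))**2 = 14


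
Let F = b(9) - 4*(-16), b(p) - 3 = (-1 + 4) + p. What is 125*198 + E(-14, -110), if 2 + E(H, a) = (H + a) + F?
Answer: 24703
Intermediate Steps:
b(p) = 6 + p (b(p) = 3 + ((-1 + 4) + p) = 3 + (3 + p) = 6 + p)
F = 79 (F = (6 + 9) - 4*(-16) = 15 + 64 = 79)
E(H, a) = 77 + H + a (E(H, a) = -2 + ((H + a) + 79) = -2 + (79 + H + a) = 77 + H + a)
125*198 + E(-14, -110) = 125*198 + (77 - 14 - 110) = 24750 - 47 = 24703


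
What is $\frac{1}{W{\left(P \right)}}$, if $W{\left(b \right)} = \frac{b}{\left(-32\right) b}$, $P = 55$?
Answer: $-32$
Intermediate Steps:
$W{\left(b \right)} = - \frac{1}{32}$ ($W{\left(b \right)} = b \left(- \frac{1}{32 b}\right) = - \frac{1}{32}$)
$\frac{1}{W{\left(P \right)}} = \frac{1}{- \frac{1}{32}} = -32$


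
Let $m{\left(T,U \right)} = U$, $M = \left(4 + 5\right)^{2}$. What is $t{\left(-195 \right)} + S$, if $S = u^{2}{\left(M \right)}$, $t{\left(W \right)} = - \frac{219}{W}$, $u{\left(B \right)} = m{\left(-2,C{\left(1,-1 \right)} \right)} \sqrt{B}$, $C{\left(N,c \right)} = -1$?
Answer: $\frac{5338}{65} \approx 82.123$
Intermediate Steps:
$M = 81$ ($M = 9^{2} = 81$)
$u{\left(B \right)} = - \sqrt{B}$
$S = 81$ ($S = \left(- \sqrt{81}\right)^{2} = \left(\left(-1\right) 9\right)^{2} = \left(-9\right)^{2} = 81$)
$t{\left(-195 \right)} + S = - \frac{219}{-195} + 81 = \left(-219\right) \left(- \frac{1}{195}\right) + 81 = \frac{73}{65} + 81 = \frac{5338}{65}$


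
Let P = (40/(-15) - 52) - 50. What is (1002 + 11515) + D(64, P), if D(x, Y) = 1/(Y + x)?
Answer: 1527071/122 ≈ 12517.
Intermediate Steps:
P = -314/3 (P = (40*(-1/15) - 52) - 50 = (-8/3 - 52) - 50 = -164/3 - 50 = -314/3 ≈ -104.67)
(1002 + 11515) + D(64, P) = (1002 + 11515) + 1/(-314/3 + 64) = 12517 + 1/(-122/3) = 12517 - 3/122 = 1527071/122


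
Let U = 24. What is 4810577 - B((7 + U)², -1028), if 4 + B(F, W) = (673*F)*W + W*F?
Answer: 670660573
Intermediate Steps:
B(F, W) = -4 + 674*F*W (B(F, W) = -4 + ((673*F)*W + W*F) = -4 + (673*F*W + F*W) = -4 + 674*F*W)
4810577 - B((7 + U)², -1028) = 4810577 - (-4 + 674*(7 + 24)²*(-1028)) = 4810577 - (-4 + 674*31²*(-1028)) = 4810577 - (-4 + 674*961*(-1028)) = 4810577 - (-4 - 665849992) = 4810577 - 1*(-665849996) = 4810577 + 665849996 = 670660573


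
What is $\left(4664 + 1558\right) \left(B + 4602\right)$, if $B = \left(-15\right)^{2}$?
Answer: $30033594$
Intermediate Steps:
$B = 225$
$\left(4664 + 1558\right) \left(B + 4602\right) = \left(4664 + 1558\right) \left(225 + 4602\right) = 6222 \cdot 4827 = 30033594$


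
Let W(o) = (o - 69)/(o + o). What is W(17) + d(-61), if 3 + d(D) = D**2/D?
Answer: -1114/17 ≈ -65.529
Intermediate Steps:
d(D) = -3 + D (d(D) = -3 + D**2/D = -3 + D)
W(o) = (-69 + o)/(2*o) (W(o) = (-69 + o)/((2*o)) = (-69 + o)*(1/(2*o)) = (-69 + o)/(2*o))
W(17) + d(-61) = (1/2)*(-69 + 17)/17 + (-3 - 61) = (1/2)*(1/17)*(-52) - 64 = -26/17 - 64 = -1114/17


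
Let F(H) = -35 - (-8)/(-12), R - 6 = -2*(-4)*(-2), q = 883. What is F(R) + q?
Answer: 2542/3 ≈ 847.33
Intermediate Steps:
R = -10 (R = 6 - 2*(-4)*(-2) = 6 + 8*(-2) = 6 - 16 = -10)
F(H) = -107/3 (F(H) = -35 - (-8)*(-1)/12 = -35 - 1*⅔ = -35 - ⅔ = -107/3)
F(R) + q = -107/3 + 883 = 2542/3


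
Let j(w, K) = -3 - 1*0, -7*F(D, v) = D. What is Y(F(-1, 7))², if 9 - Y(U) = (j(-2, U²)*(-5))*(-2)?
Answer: 1521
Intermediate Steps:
F(D, v) = -D/7
j(w, K) = -3 (j(w, K) = -3 + 0 = -3)
Y(U) = 39 (Y(U) = 9 - (-3*(-5))*(-2) = 9 - 15*(-2) = 9 - 1*(-30) = 9 + 30 = 39)
Y(F(-1, 7))² = 39² = 1521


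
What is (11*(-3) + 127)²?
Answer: 8836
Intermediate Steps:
(11*(-3) + 127)² = (-33 + 127)² = 94² = 8836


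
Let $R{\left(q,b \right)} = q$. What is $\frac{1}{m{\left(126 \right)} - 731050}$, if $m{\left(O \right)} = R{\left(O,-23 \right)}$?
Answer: $- \frac{1}{730924} \approx -1.3681 \cdot 10^{-6}$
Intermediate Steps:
$m{\left(O \right)} = O$
$\frac{1}{m{\left(126 \right)} - 731050} = \frac{1}{126 - 731050} = \frac{1}{-730924} = - \frac{1}{730924}$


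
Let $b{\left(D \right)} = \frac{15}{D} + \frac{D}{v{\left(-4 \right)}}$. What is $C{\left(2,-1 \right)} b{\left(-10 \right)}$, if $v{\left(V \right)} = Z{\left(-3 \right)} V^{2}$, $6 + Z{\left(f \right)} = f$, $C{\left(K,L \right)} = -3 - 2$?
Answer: $\frac{515}{72} \approx 7.1528$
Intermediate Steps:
$C{\left(K,L \right)} = -5$
$Z{\left(f \right)} = -6 + f$
$v{\left(V \right)} = - 9 V^{2}$ ($v{\left(V \right)} = \left(-6 - 3\right) V^{2} = - 9 V^{2}$)
$b{\left(D \right)} = \frac{15}{D} - \frac{D}{144}$ ($b{\left(D \right)} = \frac{15}{D} + \frac{D}{\left(-9\right) \left(-4\right)^{2}} = \frac{15}{D} + \frac{D}{\left(-9\right) 16} = \frac{15}{D} + \frac{D}{-144} = \frac{15}{D} + D \left(- \frac{1}{144}\right) = \frac{15}{D} - \frac{D}{144}$)
$C{\left(2,-1 \right)} b{\left(-10 \right)} = - 5 \left(\frac{15}{-10} - - \frac{5}{72}\right) = - 5 \left(15 \left(- \frac{1}{10}\right) + \frac{5}{72}\right) = - 5 \left(- \frac{3}{2} + \frac{5}{72}\right) = \left(-5\right) \left(- \frac{103}{72}\right) = \frac{515}{72}$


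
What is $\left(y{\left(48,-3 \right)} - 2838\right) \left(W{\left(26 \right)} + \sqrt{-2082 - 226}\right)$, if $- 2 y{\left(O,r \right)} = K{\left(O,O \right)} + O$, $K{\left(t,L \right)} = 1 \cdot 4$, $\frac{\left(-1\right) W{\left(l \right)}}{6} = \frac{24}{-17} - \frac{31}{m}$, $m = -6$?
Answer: $\frac{1096912}{17} - 5728 i \sqrt{577} \approx 64524.0 - 1.3759 \cdot 10^{5} i$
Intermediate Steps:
$W{\left(l \right)} = - \frac{383}{17}$ ($W{\left(l \right)} = - 6 \left(\frac{24}{-17} - \frac{31}{-6}\right) = - 6 \left(24 \left(- \frac{1}{17}\right) - - \frac{31}{6}\right) = - 6 \left(- \frac{24}{17} + \frac{31}{6}\right) = \left(-6\right) \frac{383}{102} = - \frac{383}{17}$)
$K{\left(t,L \right)} = 4$
$y{\left(O,r \right)} = -2 - \frac{O}{2}$ ($y{\left(O,r \right)} = - \frac{4 + O}{2} = -2 - \frac{O}{2}$)
$\left(y{\left(48,-3 \right)} - 2838\right) \left(W{\left(26 \right)} + \sqrt{-2082 - 226}\right) = \left(\left(-2 - 24\right) - 2838\right) \left(- \frac{383}{17} + \sqrt{-2082 - 226}\right) = \left(\left(-2 - 24\right) - 2838\right) \left(- \frac{383}{17} + \sqrt{-2308}\right) = \left(-26 - 2838\right) \left(- \frac{383}{17} + 2 i \sqrt{577}\right) = - 2864 \left(- \frac{383}{17} + 2 i \sqrt{577}\right) = \frac{1096912}{17} - 5728 i \sqrt{577}$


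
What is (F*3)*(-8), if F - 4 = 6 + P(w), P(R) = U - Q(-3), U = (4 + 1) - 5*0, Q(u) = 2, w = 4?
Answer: -312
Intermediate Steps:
U = 5 (U = 5 + 0 = 5)
P(R) = 3 (P(R) = 5 - 1*2 = 5 - 2 = 3)
F = 13 (F = 4 + (6 + 3) = 4 + 9 = 13)
(F*3)*(-8) = (13*3)*(-8) = 39*(-8) = -312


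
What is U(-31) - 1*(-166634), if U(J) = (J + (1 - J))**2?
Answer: 166635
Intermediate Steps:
U(J) = 1 (U(J) = 1**2 = 1)
U(-31) - 1*(-166634) = 1 - 1*(-166634) = 1 + 166634 = 166635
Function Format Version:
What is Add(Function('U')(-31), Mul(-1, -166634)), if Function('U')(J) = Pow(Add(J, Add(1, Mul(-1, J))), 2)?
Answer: 166635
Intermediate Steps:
Function('U')(J) = 1 (Function('U')(J) = Pow(1, 2) = 1)
Add(Function('U')(-31), Mul(-1, -166634)) = Add(1, Mul(-1, -166634)) = Add(1, 166634) = 166635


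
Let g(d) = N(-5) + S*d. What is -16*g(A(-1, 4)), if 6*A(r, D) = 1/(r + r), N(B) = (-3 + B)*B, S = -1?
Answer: -1924/3 ≈ -641.33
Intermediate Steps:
N(B) = B*(-3 + B)
A(r, D) = 1/(12*r) (A(r, D) = 1/(6*(r + r)) = 1/(6*((2*r))) = (1/(2*r))/6 = 1/(12*r))
g(d) = 40 - d (g(d) = -5*(-3 - 5) - d = -5*(-8) - d = 40 - d)
-16*g(A(-1, 4)) = -16*(40 - 1/(12*(-1))) = -16*(40 - (-1)/12) = -16*(40 - 1*(-1/12)) = -16*(40 + 1/12) = -16*481/12 = -1924/3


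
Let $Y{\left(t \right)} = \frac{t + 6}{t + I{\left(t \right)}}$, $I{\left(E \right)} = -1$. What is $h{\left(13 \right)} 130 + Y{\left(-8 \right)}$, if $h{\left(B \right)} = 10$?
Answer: $\frac{11702}{9} \approx 1300.2$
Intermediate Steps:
$Y{\left(t \right)} = \frac{6 + t}{-1 + t}$ ($Y{\left(t \right)} = \frac{t + 6}{t - 1} = \frac{6 + t}{-1 + t}$)
$h{\left(13 \right)} 130 + Y{\left(-8 \right)} = 10 \cdot 130 + \frac{6 - 8}{-1 - 8} = 1300 + \frac{1}{-9} \left(-2\right) = 1300 - - \frac{2}{9} = 1300 + \frac{2}{9} = \frac{11702}{9}$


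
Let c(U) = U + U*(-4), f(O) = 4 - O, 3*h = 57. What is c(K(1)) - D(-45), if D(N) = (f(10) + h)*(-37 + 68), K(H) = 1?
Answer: -406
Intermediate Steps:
h = 19 (h = (⅓)*57 = 19)
D(N) = 403 (D(N) = ((4 - 1*10) + 19)*(-37 + 68) = ((4 - 10) + 19)*31 = (-6 + 19)*31 = 13*31 = 403)
c(U) = -3*U (c(U) = U - 4*U = -3*U)
c(K(1)) - D(-45) = -3*1 - 1*403 = -3 - 403 = -406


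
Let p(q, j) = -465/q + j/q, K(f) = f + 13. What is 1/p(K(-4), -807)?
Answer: -3/424 ≈ -0.0070755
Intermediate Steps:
K(f) = 13 + f
1/p(K(-4), -807) = 1/((-465 - 807)/(13 - 4)) = 1/(-1272/9) = 1/((⅑)*(-1272)) = 1/(-424/3) = -3/424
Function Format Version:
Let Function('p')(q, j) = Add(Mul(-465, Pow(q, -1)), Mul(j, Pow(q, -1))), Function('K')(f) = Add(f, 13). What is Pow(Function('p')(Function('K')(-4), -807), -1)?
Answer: Rational(-3, 424) ≈ -0.0070755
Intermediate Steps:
Function('K')(f) = Add(13, f)
Pow(Function('p')(Function('K')(-4), -807), -1) = Pow(Mul(Pow(Add(13, -4), -1), Add(-465, -807)), -1) = Pow(Mul(Pow(9, -1), -1272), -1) = Pow(Mul(Rational(1, 9), -1272), -1) = Pow(Rational(-424, 3), -1) = Rational(-3, 424)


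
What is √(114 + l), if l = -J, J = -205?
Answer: √319 ≈ 17.861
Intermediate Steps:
l = 205 (l = -1*(-205) = 205)
√(114 + l) = √(114 + 205) = √319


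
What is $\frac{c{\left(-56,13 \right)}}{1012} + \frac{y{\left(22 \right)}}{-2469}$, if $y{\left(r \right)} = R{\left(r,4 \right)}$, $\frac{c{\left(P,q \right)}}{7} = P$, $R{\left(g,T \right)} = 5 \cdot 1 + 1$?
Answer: $- \frac{81160}{208219} \approx -0.38978$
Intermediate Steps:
$R{\left(g,T \right)} = 6$ ($R{\left(g,T \right)} = 5 + 1 = 6$)
$c{\left(P,q \right)} = 7 P$
$y{\left(r \right)} = 6$
$\frac{c{\left(-56,13 \right)}}{1012} + \frac{y{\left(22 \right)}}{-2469} = \frac{7 \left(-56\right)}{1012} + \frac{6}{-2469} = \left(-392\right) \frac{1}{1012} + 6 \left(- \frac{1}{2469}\right) = - \frac{98}{253} - \frac{2}{823} = - \frac{81160}{208219}$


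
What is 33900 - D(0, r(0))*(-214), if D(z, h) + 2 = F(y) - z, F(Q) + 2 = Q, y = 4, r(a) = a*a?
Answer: 33900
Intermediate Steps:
r(a) = a²
F(Q) = -2 + Q
D(z, h) = -z (D(z, h) = -2 + ((-2 + 4) - z) = -2 + (2 - z) = -z)
33900 - D(0, r(0))*(-214) = 33900 - (-1*0)*(-214) = 33900 - 0*(-214) = 33900 - 1*0 = 33900 + 0 = 33900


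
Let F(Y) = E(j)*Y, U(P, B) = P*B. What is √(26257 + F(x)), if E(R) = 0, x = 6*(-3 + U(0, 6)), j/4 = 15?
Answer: 11*√217 ≈ 162.04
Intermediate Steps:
j = 60 (j = 4*15 = 60)
U(P, B) = B*P
x = -18 (x = 6*(-3 + 6*0) = 6*(-3 + 0) = 6*(-3) = -18)
F(Y) = 0 (F(Y) = 0*Y = 0)
√(26257 + F(x)) = √(26257 + 0) = √26257 = 11*√217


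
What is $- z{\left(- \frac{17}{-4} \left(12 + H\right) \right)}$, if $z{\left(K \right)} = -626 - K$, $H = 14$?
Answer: $\frac{1473}{2} \approx 736.5$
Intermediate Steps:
$- z{\left(- \frac{17}{-4} \left(12 + H\right) \right)} = - (-626 - - \frac{17}{-4} \left(12 + 14\right)) = - (-626 - \left(-17\right) \left(- \frac{1}{4}\right) 26) = - (-626 - \frac{17}{4} \cdot 26) = - (-626 - \frac{221}{2}) = \left(-1\right) \left(- \frac{1473}{2}\right) = \frac{1473}{2}$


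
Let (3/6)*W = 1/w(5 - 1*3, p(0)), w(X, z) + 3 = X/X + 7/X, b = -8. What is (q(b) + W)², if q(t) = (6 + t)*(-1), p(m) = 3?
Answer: 100/9 ≈ 11.111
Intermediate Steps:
w(X, z) = -2 + 7/X (w(X, z) = -3 + (X/X + 7/X) = -3 + (1 + 7/X) = -2 + 7/X)
q(t) = -6 - t
W = 4/3 (W = 2/(-2 + 7/(5 - 1*3)) = 2/(-2 + 7/(5 - 3)) = 2/(-2 + 7/2) = 2/(3/2) = 2*(⅔) = 4/3 ≈ 1.3333)
(q(b) + W)² = ((-6 - 1*(-8)) + 4/3)² = ((-6 + 8) + 4/3)² = (2 + 4/3)² = (10/3)² = 100/9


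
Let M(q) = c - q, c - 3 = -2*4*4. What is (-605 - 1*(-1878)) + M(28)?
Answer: 1216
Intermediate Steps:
c = -29 (c = 3 - 2*4*4 = 3 - 8*4 = 3 - 32 = -29)
M(q) = -29 - q
(-605 - 1*(-1878)) + M(28) = (-605 - 1*(-1878)) + (-29 - 1*28) = (-605 + 1878) + (-29 - 28) = 1273 - 57 = 1216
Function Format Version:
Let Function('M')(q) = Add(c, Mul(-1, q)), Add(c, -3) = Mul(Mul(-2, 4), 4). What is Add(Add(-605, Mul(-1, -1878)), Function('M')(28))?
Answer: 1216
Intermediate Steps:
c = -29 (c = Add(3, Mul(Mul(-2, 4), 4)) = Add(3, Mul(-8, 4)) = Add(3, -32) = -29)
Function('M')(q) = Add(-29, Mul(-1, q))
Add(Add(-605, Mul(-1, -1878)), Function('M')(28)) = Add(Add(-605, Mul(-1, -1878)), Add(-29, Mul(-1, 28))) = Add(Add(-605, 1878), Add(-29, -28)) = Add(1273, -57) = 1216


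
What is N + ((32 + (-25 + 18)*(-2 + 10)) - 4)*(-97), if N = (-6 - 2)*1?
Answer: 2708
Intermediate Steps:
N = -8 (N = -8*1 = -8)
N + ((32 + (-25 + 18)*(-2 + 10)) - 4)*(-97) = -8 + ((32 + (-25 + 18)*(-2 + 10)) - 4)*(-97) = -8 + ((32 - 7*8) - 4)*(-97) = -8 + ((32 - 56) - 4)*(-97) = -8 + (-24 - 4)*(-97) = -8 - 28*(-97) = -8 + 2716 = 2708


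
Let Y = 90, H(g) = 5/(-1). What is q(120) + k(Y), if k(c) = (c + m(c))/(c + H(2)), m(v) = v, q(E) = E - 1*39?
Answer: 1413/17 ≈ 83.118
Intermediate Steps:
H(g) = -5 (H(g) = 5*(-1) = -5)
q(E) = -39 + E (q(E) = E - 39 = -39 + E)
k(c) = 2*c/(-5 + c) (k(c) = (c + c)/(c - 5) = (2*c)/(-5 + c) = 2*c/(-5 + c))
q(120) + k(Y) = (-39 + 120) + 2*90/(-5 + 90) = 81 + 2*90/85 = 81 + 2*90*(1/85) = 81 + 36/17 = 1413/17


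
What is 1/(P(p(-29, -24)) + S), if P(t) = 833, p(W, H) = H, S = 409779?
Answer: 1/410612 ≈ 2.4354e-6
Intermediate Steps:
1/(P(p(-29, -24)) + S) = 1/(833 + 409779) = 1/410612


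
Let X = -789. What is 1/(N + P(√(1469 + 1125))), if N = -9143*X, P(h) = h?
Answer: 7213827/52039299983335 - √2594/52039299983335 ≈ 1.3862e-7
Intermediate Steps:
N = 7213827 (N = -9143*(-789) = 7213827)
1/(N + P(√(1469 + 1125))) = 1/(7213827 + √(1469 + 1125)) = 1/(7213827 + √2594)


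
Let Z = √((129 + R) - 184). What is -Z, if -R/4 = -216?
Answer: -√809 ≈ -28.443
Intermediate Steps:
R = 864 (R = -4*(-216) = 864)
Z = √809 (Z = √((129 + 864) - 184) = √(993 - 184) = √809 ≈ 28.443)
-Z = -√809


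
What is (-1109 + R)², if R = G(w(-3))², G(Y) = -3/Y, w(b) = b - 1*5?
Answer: 5036315089/4096 ≈ 1.2296e+6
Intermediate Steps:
w(b) = -5 + b (w(b) = b - 5 = -5 + b)
R = 9/64 (R = (-3/(-5 - 3))² = (-3/(-8))² = (-3*(-⅛))² = (3/8)² = 9/64 ≈ 0.14063)
(-1109 + R)² = (-1109 + 9/64)² = (-70967/64)² = 5036315089/4096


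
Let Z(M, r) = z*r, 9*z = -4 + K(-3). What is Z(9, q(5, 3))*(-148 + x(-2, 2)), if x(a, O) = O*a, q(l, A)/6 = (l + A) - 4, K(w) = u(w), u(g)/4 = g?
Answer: 19456/3 ≈ 6485.3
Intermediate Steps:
u(g) = 4*g
K(w) = 4*w
q(l, A) = -24 + 6*A + 6*l (q(l, A) = 6*((l + A) - 4) = 6*((A + l) - 4) = 6*(-4 + A + l) = -24 + 6*A + 6*l)
z = -16/9 (z = (-4 + 4*(-3))/9 = (-4 - 12)/9 = (⅑)*(-16) = -16/9 ≈ -1.7778)
Z(M, r) = -16*r/9
Z(9, q(5, 3))*(-148 + x(-2, 2)) = (-16*(-24 + 6*3 + 6*5)/9)*(-148 + 2*(-2)) = (-16*(-24 + 18 + 30)/9)*(-148 - 4) = -16/9*24*(-152) = -128/3*(-152) = 19456/3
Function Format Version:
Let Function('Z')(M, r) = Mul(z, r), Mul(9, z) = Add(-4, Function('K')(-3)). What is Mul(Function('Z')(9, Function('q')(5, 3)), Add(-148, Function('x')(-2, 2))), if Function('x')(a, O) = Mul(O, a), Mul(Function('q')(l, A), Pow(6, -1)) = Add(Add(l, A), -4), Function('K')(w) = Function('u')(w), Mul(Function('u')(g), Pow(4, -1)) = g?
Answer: Rational(19456, 3) ≈ 6485.3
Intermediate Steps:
Function('u')(g) = Mul(4, g)
Function('K')(w) = Mul(4, w)
Function('q')(l, A) = Add(-24, Mul(6, A), Mul(6, l)) (Function('q')(l, A) = Mul(6, Add(Add(l, A), -4)) = Mul(6, Add(Add(A, l), -4)) = Mul(6, Add(-4, A, l)) = Add(-24, Mul(6, A), Mul(6, l)))
z = Rational(-16, 9) (z = Mul(Rational(1, 9), Add(-4, Mul(4, -3))) = Mul(Rational(1, 9), Add(-4, -12)) = Mul(Rational(1, 9), -16) = Rational(-16, 9) ≈ -1.7778)
Function('Z')(M, r) = Mul(Rational(-16, 9), r)
Mul(Function('Z')(9, Function('q')(5, 3)), Add(-148, Function('x')(-2, 2))) = Mul(Mul(Rational(-16, 9), Add(-24, Mul(6, 3), Mul(6, 5))), Add(-148, Mul(2, -2))) = Mul(Mul(Rational(-16, 9), Add(-24, 18, 30)), Add(-148, -4)) = Mul(Mul(Rational(-16, 9), 24), -152) = Mul(Rational(-128, 3), -152) = Rational(19456, 3)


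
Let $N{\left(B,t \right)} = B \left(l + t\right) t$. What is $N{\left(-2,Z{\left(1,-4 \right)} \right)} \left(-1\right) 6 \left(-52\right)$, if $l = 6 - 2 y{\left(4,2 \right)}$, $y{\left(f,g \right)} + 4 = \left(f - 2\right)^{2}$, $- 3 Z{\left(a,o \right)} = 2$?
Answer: $\frac{6656}{3} \approx 2218.7$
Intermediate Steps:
$Z{\left(a,o \right)} = - \frac{2}{3}$ ($Z{\left(a,o \right)} = \left(- \frac{1}{3}\right) 2 = - \frac{2}{3}$)
$y{\left(f,g \right)} = -4 + \left(-2 + f\right)^{2}$ ($y{\left(f,g \right)} = -4 + \left(f - 2\right)^{2} = -4 + \left(-2 + f\right)^{2}$)
$l = 6$ ($l = 6 - 2 \cdot 4 \left(-4 + 4\right) = 6 - 2 \cdot 4 \cdot 0 = 6 - 0 = 6 + 0 = 6$)
$N{\left(B,t \right)} = B t \left(6 + t\right)$ ($N{\left(B,t \right)} = B \left(6 + t\right) t = B t \left(6 + t\right)$)
$N{\left(-2,Z{\left(1,-4 \right)} \right)} \left(-1\right) 6 \left(-52\right) = \left(-2\right) \left(- \frac{2}{3}\right) \left(6 - \frac{2}{3}\right) \left(-1\right) 6 \left(-52\right) = \left(-2\right) \left(- \frac{2}{3}\right) \frac{16}{3} \left(\left(-6\right) \left(-52\right)\right) = \frac{64}{9} \cdot 312 = \frac{6656}{3}$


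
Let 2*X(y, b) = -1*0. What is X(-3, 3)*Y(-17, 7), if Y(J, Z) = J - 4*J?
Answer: 0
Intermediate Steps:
X(y, b) = 0 (X(y, b) = (-1*0)/2 = (½)*0 = 0)
Y(J, Z) = -3*J
X(-3, 3)*Y(-17, 7) = 0*(-3*(-17)) = 0*51 = 0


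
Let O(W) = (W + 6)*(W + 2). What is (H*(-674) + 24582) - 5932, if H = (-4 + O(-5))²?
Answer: -14376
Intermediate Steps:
O(W) = (2 + W)*(6 + W) (O(W) = (6 + W)*(2 + W) = (2 + W)*(6 + W))
H = 49 (H = (-4 + (12 + (-5)² + 8*(-5)))² = (-4 + (12 + 25 - 40))² = (-4 - 3)² = (-7)² = 49)
(H*(-674) + 24582) - 5932 = (49*(-674) + 24582) - 5932 = (-33026 + 24582) - 5932 = -8444 - 5932 = -14376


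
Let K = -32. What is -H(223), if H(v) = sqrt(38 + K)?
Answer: -sqrt(6) ≈ -2.4495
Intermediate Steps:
H(v) = sqrt(6) (H(v) = sqrt(38 - 32) = sqrt(6))
-H(223) = -sqrt(6)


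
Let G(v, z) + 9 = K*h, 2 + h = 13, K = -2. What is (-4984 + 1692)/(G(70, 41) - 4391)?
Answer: 1646/2211 ≈ 0.74446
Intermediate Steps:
h = 11 (h = -2 + 13 = 11)
G(v, z) = -31 (G(v, z) = -9 - 2*11 = -9 - 22 = -31)
(-4984 + 1692)/(G(70, 41) - 4391) = (-4984 + 1692)/(-31 - 4391) = -3292/(-4422) = -3292*(-1/4422) = 1646/2211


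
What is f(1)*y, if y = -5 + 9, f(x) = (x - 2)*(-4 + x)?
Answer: 12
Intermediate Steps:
f(x) = (-4 + x)*(-2 + x) (f(x) = (-2 + x)*(-4 + x) = (-4 + x)*(-2 + x))
y = 4
f(1)*y = (8 + 1**2 - 6*1)*4 = (8 + 1 - 6)*4 = 3*4 = 12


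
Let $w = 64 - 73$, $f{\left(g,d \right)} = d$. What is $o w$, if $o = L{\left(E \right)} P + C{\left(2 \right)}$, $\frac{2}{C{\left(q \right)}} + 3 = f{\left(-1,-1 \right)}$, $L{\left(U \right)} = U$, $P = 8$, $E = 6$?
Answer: $- \frac{855}{2} \approx -427.5$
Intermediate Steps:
$C{\left(q \right)} = - \frac{1}{2}$ ($C{\left(q \right)} = \frac{2}{-3 - 1} = \frac{2}{-4} = 2 \left(- \frac{1}{4}\right) = - \frac{1}{2}$)
$w = -9$
$o = \frac{95}{2}$ ($o = 6 \cdot 8 - \frac{1}{2} = 48 - \frac{1}{2} = \frac{95}{2} \approx 47.5$)
$o w = \frac{95}{2} \left(-9\right) = - \frac{855}{2}$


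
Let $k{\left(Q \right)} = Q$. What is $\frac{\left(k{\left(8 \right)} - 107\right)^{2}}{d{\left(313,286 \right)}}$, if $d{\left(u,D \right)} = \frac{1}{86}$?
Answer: $842886$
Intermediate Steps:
$d{\left(u,D \right)} = \frac{1}{86}$
$\frac{\left(k{\left(8 \right)} - 107\right)^{2}}{d{\left(313,286 \right)}} = \left(8 - 107\right)^{2} \frac{1}{\frac{1}{86}} = \left(-99\right)^{2} \cdot 86 = 9801 \cdot 86 = 842886$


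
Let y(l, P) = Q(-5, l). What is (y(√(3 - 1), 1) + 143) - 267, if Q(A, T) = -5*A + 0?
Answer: -99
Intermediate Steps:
Q(A, T) = -5*A
y(l, P) = 25 (y(l, P) = -5*(-5) = 25)
(y(√(3 - 1), 1) + 143) - 267 = (25 + 143) - 267 = 168 - 267 = -99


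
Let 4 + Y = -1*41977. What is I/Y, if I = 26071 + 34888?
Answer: -60959/41981 ≈ -1.4521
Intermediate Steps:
Y = -41981 (Y = -4 - 1*41977 = -4 - 41977 = -41981)
I = 60959
I/Y = 60959/(-41981) = 60959*(-1/41981) = -60959/41981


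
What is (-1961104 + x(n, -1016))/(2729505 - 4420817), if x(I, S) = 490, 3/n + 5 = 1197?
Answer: 980307/845656 ≈ 1.1592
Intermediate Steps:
n = 3/1192 (n = 3/(-5 + 1197) = 3/1192 ≈ 0.0025168)
(-1961104 + x(n, -1016))/(2729505 - 4420817) = (-1961104 + 490)/(2729505 - 4420817) = -1960614/(-1691312) = -1960614*(-1/1691312) = 980307/845656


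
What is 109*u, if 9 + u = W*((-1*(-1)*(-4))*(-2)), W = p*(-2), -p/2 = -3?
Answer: -11445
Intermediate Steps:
p = 6 (p = -2*(-3) = 6)
W = -12 (W = 6*(-2) = -12)
u = -105 (u = -9 - 12*-1*(-1)*(-4)*(-2) = -9 - 12*1*(-4)*(-2) = -9 - (-48)*(-2) = -9 - 12*8 = -9 - 96 = -105)
109*u = 109*(-105) = -11445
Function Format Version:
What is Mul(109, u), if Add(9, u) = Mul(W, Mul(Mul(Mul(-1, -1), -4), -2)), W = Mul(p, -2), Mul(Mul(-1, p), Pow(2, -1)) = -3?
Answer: -11445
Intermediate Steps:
p = 6 (p = Mul(-2, -3) = 6)
W = -12 (W = Mul(6, -2) = -12)
u = -105 (u = Add(-9, Mul(-12, Mul(Mul(Mul(-1, -1), -4), -2))) = Add(-9, Mul(-12, Mul(Mul(1, -4), -2))) = Add(-9, Mul(-12, Mul(-4, -2))) = Add(-9, Mul(-12, 8)) = Add(-9, -96) = -105)
Mul(109, u) = Mul(109, -105) = -11445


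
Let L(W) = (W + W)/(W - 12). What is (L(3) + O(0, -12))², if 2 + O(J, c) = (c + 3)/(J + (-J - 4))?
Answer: 25/144 ≈ 0.17361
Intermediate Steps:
L(W) = 2*W/(-12 + W) (L(W) = (2*W)/(-12 + W) = 2*W/(-12 + W))
O(J, c) = -11/4 - c/4 (O(J, c) = -2 + (c + 3)/(J + (-J - 4)) = -2 + (3 + c)/(J + (-4 - J)) = -2 + (3 + c)/(-4) = -2 + (3 + c)*(-¼) = -2 + (-¾ - c/4) = -11/4 - c/4)
(L(3) + O(0, -12))² = (2*3/(-12 + 3) + (-11/4 - ¼*(-12)))² = (2*3/(-9) + (-11/4 + 3))² = (2*3*(-⅑) + ¼)² = (-⅔ + ¼)² = (-5/12)² = 25/144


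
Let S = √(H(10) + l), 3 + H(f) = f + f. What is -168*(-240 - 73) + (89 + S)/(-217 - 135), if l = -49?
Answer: 18509479/352 - I*√2/88 ≈ 52584.0 - 0.016071*I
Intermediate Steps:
H(f) = -3 + 2*f (H(f) = -3 + (f + f) = -3 + 2*f)
S = 4*I*√2 (S = √((-3 + 2*10) - 49) = √((-3 + 20) - 49) = √(17 - 49) = √(-32) = 4*I*√2 ≈ 5.6569*I)
-168*(-240 - 73) + (89 + S)/(-217 - 135) = -168*(-240 - 73) + (89 + 4*I*√2)/(-217 - 135) = -168*(-313) + (89 + 4*I*√2)/(-352) = 52584 + (89 + 4*I*√2)*(-1/352) = 52584 + (-89/352 - I*√2/88) = 18509479/352 - I*√2/88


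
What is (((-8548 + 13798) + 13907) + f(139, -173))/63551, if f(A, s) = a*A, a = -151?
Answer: -1832/63551 ≈ -0.028827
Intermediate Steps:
f(A, s) = -151*A
(((-8548 + 13798) + 13907) + f(139, -173))/63551 = (((-8548 + 13798) + 13907) - 151*139)/63551 = ((5250 + 13907) - 20989)*(1/63551) = (19157 - 20989)*(1/63551) = -1832*1/63551 = -1832/63551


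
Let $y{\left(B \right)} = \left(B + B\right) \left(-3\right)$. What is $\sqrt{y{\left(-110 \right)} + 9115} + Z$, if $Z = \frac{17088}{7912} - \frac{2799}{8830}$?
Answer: $\frac{16092669}{8732870} + 5 \sqrt{391} \approx 100.71$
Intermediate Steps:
$y{\left(B \right)} = - 6 B$ ($y{\left(B \right)} = 2 B \left(-3\right) = - 6 B$)
$Z = \frac{16092669}{8732870}$ ($Z = 17088 \cdot \frac{1}{7912} - \frac{2799}{8830} = \frac{2136}{989} - \frac{2799}{8830} = \frac{16092669}{8732870} \approx 1.8428$)
$\sqrt{y{\left(-110 \right)} + 9115} + Z = \sqrt{\left(-6\right) \left(-110\right) + 9115} + \frac{16092669}{8732870} = \sqrt{660 + 9115} + \frac{16092669}{8732870} = \sqrt{9775} + \frac{16092669}{8732870} = 5 \sqrt{391} + \frac{16092669}{8732870} = \frac{16092669}{8732870} + 5 \sqrt{391}$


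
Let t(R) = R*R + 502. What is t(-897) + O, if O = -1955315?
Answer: -1150204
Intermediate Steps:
t(R) = 502 + R² (t(R) = R² + 502 = 502 + R²)
t(-897) + O = (502 + (-897)²) - 1955315 = (502 + 804609) - 1955315 = 805111 - 1955315 = -1150204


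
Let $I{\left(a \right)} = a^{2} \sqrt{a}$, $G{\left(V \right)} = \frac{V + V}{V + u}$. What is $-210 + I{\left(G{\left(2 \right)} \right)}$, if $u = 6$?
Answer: $-210 + \frac{\sqrt{2}}{8} \approx -209.82$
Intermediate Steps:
$G{\left(V \right)} = \frac{2 V}{6 + V}$ ($G{\left(V \right)} = \frac{V + V}{V + 6} = \frac{2 V}{6 + V}$)
$I{\left(a \right)} = a^{\frac{5}{2}}$
$-210 + I{\left(G{\left(2 \right)} \right)} = -210 + \left(2 \cdot 2 \frac{1}{6 + 2}\right)^{\frac{5}{2}} = -210 + \left(2 \cdot 2 \cdot \frac{1}{8}\right)^{\frac{5}{2}} = -210 + \left(\frac{1}{2}\right)^{\frac{5}{2}} = -210 + \frac{\sqrt{2}}{8}$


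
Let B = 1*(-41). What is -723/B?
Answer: 723/41 ≈ 17.634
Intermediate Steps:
B = -41
-723/B = -723/(-41) = -723*(-1/41) = 723/41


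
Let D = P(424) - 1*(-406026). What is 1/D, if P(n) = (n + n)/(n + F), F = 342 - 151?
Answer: 615/249706838 ≈ 2.4629e-6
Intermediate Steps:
F = 191
P(n) = 2*n/(191 + n) (P(n) = (n + n)/(n + 191) = (2*n)/(191 + n) = 2*n/(191 + n))
D = 249706838/615 (D = 2*424/(191 + 424) - 1*(-406026) = 2*424/615 + 406026 = 2*424*(1/615) + 406026 = 848/615 + 406026 = 249706838/615 ≈ 4.0603e+5)
1/D = 1/(249706838/615) = 615/249706838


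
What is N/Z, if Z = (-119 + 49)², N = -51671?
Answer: -51671/4900 ≈ -10.545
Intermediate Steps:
Z = 4900 (Z = (-70)² = 4900)
N/Z = -51671/4900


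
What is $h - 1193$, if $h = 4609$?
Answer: $3416$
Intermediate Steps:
$h - 1193 = 4609 - 1193 = 3416$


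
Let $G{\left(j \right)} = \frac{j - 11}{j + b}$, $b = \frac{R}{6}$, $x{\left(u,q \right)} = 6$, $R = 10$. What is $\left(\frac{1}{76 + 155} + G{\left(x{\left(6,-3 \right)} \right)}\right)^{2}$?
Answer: $\frac{11847364}{28227969} \approx 0.4197$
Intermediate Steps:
$b = \frac{5}{3}$ ($b = \frac{10}{6} = 10 \cdot \frac{1}{6} = \frac{5}{3} \approx 1.6667$)
$G{\left(j \right)} = \frac{-11 + j}{\frac{5}{3} + j}$ ($G{\left(j \right)} = \frac{j - 11}{j + \frac{5}{3}} = \frac{-11 + j}{\frac{5}{3} + j}$)
$\left(\frac{1}{76 + 155} + G{\left(x{\left(6,-3 \right)} \right)}\right)^{2} = \left(\frac{1}{76 + 155} + \frac{3 \left(-11 + 6\right)}{5 + 3 \cdot 6}\right)^{2} = \left(\frac{1}{231} + 3 \frac{1}{5 + 18} \left(-5\right)\right)^{2} = \left(\frac{1}{231} + 3 \cdot \frac{1}{23} \left(-5\right)\right)^{2} = \left(\frac{1}{231} - \frac{15}{23}\right)^{2} = \left(- \frac{3442}{5313}\right)^{2} = \frac{11847364}{28227969}$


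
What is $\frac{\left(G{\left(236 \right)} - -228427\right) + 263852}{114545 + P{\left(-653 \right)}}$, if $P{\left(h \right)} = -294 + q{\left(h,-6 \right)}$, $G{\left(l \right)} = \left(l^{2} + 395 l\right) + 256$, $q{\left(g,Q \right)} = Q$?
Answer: $\frac{8787}{1565} \approx 5.6147$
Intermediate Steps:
$G{\left(l \right)} = 256 + l^{2} + 395 l$
$P{\left(h \right)} = -300$ ($P{\left(h \right)} = -294 - 6 = -300$)
$\frac{\left(G{\left(236 \right)} - -228427\right) + 263852}{114545 + P{\left(-653 \right)}} = \frac{\left(\left(256 + 236^{2} + 395 \cdot 236\right) - -228427\right) + 263852}{114545 - 300} = \frac{\left(\left(256 + 55696 + 93220\right) + 228427\right) + 263852}{114245} = \left(\left(149172 + 228427\right) + 263852\right) \frac{1}{114245} = \left(377599 + 263852\right) \frac{1}{114245} = 641451 \cdot \frac{1}{114245} = \frac{8787}{1565}$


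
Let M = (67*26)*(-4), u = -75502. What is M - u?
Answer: 68534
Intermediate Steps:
M = -6968 (M = 1742*(-4) = -6968)
M - u = -6968 - 1*(-75502) = -6968 + 75502 = 68534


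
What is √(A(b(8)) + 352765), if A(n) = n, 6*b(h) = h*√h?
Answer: √(3174885 + 24*√2)/3 ≈ 593.94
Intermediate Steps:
b(h) = h^(3/2)/6 (b(h) = (h*√h)/6 = h^(3/2)/6)
√(A(b(8)) + 352765) = √(8^(3/2)/6 + 352765) = √((16*√2)/6 + 352765) = √(8*√2/3 + 352765) = √(352765 + 8*√2/3)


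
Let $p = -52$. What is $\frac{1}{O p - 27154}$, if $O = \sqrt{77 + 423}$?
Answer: $- \frac{13577}{367993858} + \frac{130 \sqrt{5}}{183996929} \approx -3.5315 \cdot 10^{-5}$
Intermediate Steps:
$O = 10 \sqrt{5}$ ($O = \sqrt{500} = 10 \sqrt{5} \approx 22.361$)
$\frac{1}{O p - 27154} = \frac{1}{10 \sqrt{5} \left(-52\right) - 27154} = \frac{1}{- 520 \sqrt{5} - 27154} = \frac{1}{-27154 - 520 \sqrt{5}}$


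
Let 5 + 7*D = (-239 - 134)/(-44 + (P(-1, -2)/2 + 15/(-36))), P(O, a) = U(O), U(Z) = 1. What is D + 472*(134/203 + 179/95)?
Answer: 12210193803/10163195 ≈ 1201.4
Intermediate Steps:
P(O, a) = 1
D = 263/527 (D = -5/7 + ((-239 - 134)/(-44 + (1/2 + 15/(-36))))/7 = -5/7 + (-373/(-44 + (1*(½) + 15*(-1/36))))/7 = -5/7 + (-373/(-44 + (½ - 5/12)))/7 = -5/7 + (-373/(-44 + 1/12))/7 = -5/7 + (-373/(-527/12))/7 = -5/7 + (-373*(-12/527))/7 = -5/7 + (⅐)*(4476/527) = -5/7 + 4476/3689 = 263/527 ≈ 0.49905)
D + 472*(134/203 + 179/95) = 263/527 + 472*(134/203 + 179/95) = 263/527 + 472*(49067/19285) = 263/527 + 23159624/19285 = 12210193803/10163195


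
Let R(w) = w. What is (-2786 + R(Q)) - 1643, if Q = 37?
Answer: -4392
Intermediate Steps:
(-2786 + R(Q)) - 1643 = (-2786 + 37) - 1643 = -2749 - 1643 = -4392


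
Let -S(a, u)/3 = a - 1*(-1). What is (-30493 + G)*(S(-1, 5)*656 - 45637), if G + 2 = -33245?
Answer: 2908902380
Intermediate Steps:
G = -33247 (G = -2 - 33245 = -33247)
S(a, u) = -3 - 3*a (S(a, u) = -3*(a - 1*(-1)) = -3*(a + 1) = -3*(1 + a) = -3 - 3*a)
(-30493 + G)*(S(-1, 5)*656 - 45637) = (-30493 - 33247)*((-3 - 3*(-1))*656 - 45637) = -63740*((-3 + 3)*656 - 45637) = -63740*(0*656 - 45637) = -63740*(0 - 45637) = -63740*(-45637) = 2908902380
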